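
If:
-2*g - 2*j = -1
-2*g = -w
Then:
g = w/2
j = 1/2 - w/2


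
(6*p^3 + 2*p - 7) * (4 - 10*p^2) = -60*p^5 + 4*p^3 + 70*p^2 + 8*p - 28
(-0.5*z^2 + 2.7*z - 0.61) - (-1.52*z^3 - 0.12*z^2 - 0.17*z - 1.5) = 1.52*z^3 - 0.38*z^2 + 2.87*z + 0.89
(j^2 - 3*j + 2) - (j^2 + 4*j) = 2 - 7*j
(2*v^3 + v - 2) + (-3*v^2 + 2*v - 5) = 2*v^3 - 3*v^2 + 3*v - 7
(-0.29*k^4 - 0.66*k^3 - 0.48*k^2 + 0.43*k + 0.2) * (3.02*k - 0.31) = -0.8758*k^5 - 1.9033*k^4 - 1.245*k^3 + 1.4474*k^2 + 0.4707*k - 0.062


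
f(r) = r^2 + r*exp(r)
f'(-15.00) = -30.00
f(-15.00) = 225.00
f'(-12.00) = -24.00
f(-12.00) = 144.00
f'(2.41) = 42.79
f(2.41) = 32.64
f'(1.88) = 22.63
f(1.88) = 15.85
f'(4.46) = 481.14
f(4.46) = 405.63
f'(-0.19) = 0.29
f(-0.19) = -0.12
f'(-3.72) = -7.51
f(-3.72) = 13.75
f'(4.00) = 280.99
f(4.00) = 234.39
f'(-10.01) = -20.02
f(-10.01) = 100.20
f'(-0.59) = -0.95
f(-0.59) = 0.02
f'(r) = r*exp(r) + 2*r + exp(r)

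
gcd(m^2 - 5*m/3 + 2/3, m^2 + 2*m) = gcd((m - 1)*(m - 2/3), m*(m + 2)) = 1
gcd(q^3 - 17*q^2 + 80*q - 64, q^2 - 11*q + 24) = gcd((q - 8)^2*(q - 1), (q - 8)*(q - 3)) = q - 8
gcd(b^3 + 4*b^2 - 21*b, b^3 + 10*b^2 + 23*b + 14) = b + 7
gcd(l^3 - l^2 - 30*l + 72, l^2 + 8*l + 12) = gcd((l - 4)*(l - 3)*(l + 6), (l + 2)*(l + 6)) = l + 6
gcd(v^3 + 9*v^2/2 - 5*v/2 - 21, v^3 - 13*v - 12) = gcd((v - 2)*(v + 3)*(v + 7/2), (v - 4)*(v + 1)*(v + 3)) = v + 3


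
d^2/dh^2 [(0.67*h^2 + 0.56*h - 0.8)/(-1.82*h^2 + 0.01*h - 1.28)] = (-3.734276*h^3 + 25.264512*h^2 + 7.740096*h - 5.936992)/(6.028568*h^6 - 0.099372*h^5 + 12.720162*h^4 - 0.139777*h^3 + 8.946048*h^2 - 0.049152*h + 2.097152)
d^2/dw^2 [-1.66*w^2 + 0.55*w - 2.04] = -3.32000000000000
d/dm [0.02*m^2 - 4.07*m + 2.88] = 0.04*m - 4.07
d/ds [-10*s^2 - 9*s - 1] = -20*s - 9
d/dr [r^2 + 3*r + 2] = 2*r + 3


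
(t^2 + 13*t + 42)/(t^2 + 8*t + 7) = (t + 6)/(t + 1)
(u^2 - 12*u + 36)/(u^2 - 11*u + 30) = (u - 6)/(u - 5)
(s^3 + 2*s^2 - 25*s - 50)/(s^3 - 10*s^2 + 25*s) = (s^2 + 7*s + 10)/(s*(s - 5))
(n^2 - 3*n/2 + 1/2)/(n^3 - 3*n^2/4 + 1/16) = 8*(n - 1)/(8*n^2 - 2*n - 1)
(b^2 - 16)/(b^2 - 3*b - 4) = (b + 4)/(b + 1)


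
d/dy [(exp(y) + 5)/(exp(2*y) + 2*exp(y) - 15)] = -exp(y)/(exp(2*y) - 6*exp(y) + 9)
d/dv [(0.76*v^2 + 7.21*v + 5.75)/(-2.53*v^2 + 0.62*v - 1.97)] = (18.7125*v^2 + 26.1006*v - 17.7687)/(6.4009*v^4 - 3.1372*v^3 + 10.3526*v^2 - 2.4428*v + 3.8809)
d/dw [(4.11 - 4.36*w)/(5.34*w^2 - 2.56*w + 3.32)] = (23.2824*w^2 - 43.8948*w - 3.9536)/(28.5156*w^4 - 27.3408*w^3 + 42.0112*w^2 - 16.9984*w + 11.0224)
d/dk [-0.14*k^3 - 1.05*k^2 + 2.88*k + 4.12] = -0.42*k^2 - 2.1*k + 2.88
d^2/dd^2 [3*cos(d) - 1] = -3*cos(d)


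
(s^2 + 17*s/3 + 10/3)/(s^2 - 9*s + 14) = (3*s^2 + 17*s + 10)/(3*(s^2 - 9*s + 14))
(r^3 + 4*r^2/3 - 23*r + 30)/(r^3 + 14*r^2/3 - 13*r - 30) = (3*r - 5)/(3*r + 5)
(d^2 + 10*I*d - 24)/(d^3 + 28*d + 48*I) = (d + 6*I)/(d^2 - 4*I*d + 12)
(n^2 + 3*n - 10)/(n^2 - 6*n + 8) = (n + 5)/(n - 4)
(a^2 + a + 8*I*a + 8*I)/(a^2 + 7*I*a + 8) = (a + 1)/(a - I)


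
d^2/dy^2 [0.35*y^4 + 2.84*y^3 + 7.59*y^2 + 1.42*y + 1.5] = 4.2*y^2 + 17.04*y + 15.18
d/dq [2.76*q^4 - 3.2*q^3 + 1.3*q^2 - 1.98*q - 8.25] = 11.04*q^3 - 9.6*q^2 + 2.6*q - 1.98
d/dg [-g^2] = -2*g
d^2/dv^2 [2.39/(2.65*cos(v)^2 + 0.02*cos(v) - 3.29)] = (-67.1351*(1 - cos(v)^2)^2 - 1.01336*cos(v)^3 - 116.917366*cos(v)^2 + 1.0777705*cos(v) + 0.1583375*cos(3*v) + 108.811442)/(2.65*cos(v)^2 + 0.02*cos(v) - 3.29)^3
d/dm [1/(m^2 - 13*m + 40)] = (13 - 2*m)/(m^2 - 13*m + 40)^2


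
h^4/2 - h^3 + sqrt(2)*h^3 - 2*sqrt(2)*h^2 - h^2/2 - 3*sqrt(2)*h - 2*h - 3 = (h/2 + 1/2)*(h - 3)*(h + sqrt(2))^2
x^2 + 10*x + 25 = (x + 5)^2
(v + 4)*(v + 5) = v^2 + 9*v + 20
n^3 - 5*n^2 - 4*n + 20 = (n - 5)*(n - 2)*(n + 2)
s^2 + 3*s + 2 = (s + 1)*(s + 2)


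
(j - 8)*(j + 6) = j^2 - 2*j - 48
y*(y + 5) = y^2 + 5*y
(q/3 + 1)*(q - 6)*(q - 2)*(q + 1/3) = q^4/3 - 14*q^3/9 - 41*q^2/9 + 32*q/3 + 4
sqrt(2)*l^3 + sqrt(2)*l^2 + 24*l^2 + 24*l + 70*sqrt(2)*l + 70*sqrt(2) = (l + 5*sqrt(2))*(l + 7*sqrt(2))*(sqrt(2)*l + sqrt(2))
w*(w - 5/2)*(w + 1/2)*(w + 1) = w^4 - w^3 - 13*w^2/4 - 5*w/4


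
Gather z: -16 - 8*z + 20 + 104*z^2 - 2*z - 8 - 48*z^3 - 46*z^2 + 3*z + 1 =-48*z^3 + 58*z^2 - 7*z - 3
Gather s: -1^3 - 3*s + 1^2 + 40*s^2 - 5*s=40*s^2 - 8*s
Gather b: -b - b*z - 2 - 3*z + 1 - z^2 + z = b*(-z - 1) - z^2 - 2*z - 1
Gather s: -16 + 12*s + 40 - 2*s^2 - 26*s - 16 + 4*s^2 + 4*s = 2*s^2 - 10*s + 8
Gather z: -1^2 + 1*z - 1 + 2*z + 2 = 3*z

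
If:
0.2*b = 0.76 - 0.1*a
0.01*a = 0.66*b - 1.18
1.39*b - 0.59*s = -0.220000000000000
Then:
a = 3.91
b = 1.85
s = 4.72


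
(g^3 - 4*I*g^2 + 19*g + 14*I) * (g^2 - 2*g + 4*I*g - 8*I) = g^5 - 2*g^4 + 35*g^3 - 70*g^2 + 90*I*g^2 - 56*g - 180*I*g + 112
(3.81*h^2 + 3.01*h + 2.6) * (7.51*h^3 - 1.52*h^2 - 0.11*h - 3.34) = 28.6131*h^5 + 16.8139*h^4 + 14.5317*h^3 - 17.0085*h^2 - 10.3394*h - 8.684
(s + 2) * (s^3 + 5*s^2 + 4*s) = s^4 + 7*s^3 + 14*s^2 + 8*s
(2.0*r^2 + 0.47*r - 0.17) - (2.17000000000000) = 2.0*r^2 + 0.47*r - 2.34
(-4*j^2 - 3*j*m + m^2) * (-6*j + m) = 24*j^3 + 14*j^2*m - 9*j*m^2 + m^3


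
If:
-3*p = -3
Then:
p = 1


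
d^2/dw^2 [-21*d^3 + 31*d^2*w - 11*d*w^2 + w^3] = -22*d + 6*w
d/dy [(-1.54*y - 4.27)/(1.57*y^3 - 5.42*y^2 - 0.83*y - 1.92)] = (4.8356*y^3 + 11.7649*y^2 - 46.2868*y - 0.587299999999999)/(2.4649*y^6 - 17.0188*y^5 + 26.7702*y^4 + 2.9684*y^3 + 21.5017*y^2 + 3.1872*y + 3.6864)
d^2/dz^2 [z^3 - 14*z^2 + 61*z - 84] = 6*z - 28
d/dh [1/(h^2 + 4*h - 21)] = 2*(-h - 2)/(h^2 + 4*h - 21)^2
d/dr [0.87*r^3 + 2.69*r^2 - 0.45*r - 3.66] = 2.61*r^2 + 5.38*r - 0.45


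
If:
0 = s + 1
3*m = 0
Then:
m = 0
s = -1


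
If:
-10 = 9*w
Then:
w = -10/9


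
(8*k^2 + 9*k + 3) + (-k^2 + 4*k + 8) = 7*k^2 + 13*k + 11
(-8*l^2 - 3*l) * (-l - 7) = 8*l^3 + 59*l^2 + 21*l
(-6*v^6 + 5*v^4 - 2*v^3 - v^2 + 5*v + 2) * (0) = 0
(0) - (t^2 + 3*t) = -t^2 - 3*t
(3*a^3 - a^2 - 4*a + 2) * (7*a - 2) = 21*a^4 - 13*a^3 - 26*a^2 + 22*a - 4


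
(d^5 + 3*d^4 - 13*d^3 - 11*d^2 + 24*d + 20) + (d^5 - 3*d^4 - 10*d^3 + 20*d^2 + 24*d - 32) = 2*d^5 - 23*d^3 + 9*d^2 + 48*d - 12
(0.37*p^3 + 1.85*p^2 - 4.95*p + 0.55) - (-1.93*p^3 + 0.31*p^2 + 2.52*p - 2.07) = 2.3*p^3 + 1.54*p^2 - 7.47*p + 2.62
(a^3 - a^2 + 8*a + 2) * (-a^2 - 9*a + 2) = -a^5 - 8*a^4 + 3*a^3 - 76*a^2 - 2*a + 4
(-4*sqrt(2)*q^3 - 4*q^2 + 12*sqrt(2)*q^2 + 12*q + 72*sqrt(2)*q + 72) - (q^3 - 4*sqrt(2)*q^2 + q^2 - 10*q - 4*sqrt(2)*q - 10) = -4*sqrt(2)*q^3 - q^3 - 5*q^2 + 16*sqrt(2)*q^2 + 22*q + 76*sqrt(2)*q + 82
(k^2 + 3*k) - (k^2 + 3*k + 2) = -2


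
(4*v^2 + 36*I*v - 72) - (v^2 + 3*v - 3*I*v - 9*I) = 3*v^2 - 3*v + 39*I*v - 72 + 9*I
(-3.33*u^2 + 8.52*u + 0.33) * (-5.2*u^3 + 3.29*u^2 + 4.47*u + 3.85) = 17.316*u^5 - 55.2597*u^4 + 11.4297*u^3 + 26.3496*u^2 + 34.2771*u + 1.2705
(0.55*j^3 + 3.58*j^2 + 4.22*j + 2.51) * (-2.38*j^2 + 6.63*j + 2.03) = -1.309*j^5 - 4.8739*j^4 + 14.8083*j^3 + 29.2722*j^2 + 25.2079*j + 5.0953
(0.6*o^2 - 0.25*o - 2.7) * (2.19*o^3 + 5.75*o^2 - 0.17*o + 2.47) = 1.314*o^5 + 2.9025*o^4 - 7.4525*o^3 - 14.0005*o^2 - 0.1585*o - 6.669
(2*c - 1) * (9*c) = 18*c^2 - 9*c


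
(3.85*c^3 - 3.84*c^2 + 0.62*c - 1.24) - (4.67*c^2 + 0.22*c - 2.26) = 3.85*c^3 - 8.51*c^2 + 0.4*c + 1.02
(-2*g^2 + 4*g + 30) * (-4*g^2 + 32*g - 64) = 8*g^4 - 80*g^3 + 136*g^2 + 704*g - 1920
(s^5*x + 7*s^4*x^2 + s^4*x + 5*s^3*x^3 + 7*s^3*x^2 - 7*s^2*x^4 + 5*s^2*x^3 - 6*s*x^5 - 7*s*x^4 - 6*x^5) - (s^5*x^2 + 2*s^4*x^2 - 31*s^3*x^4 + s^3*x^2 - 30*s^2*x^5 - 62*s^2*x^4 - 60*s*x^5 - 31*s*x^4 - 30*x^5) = -s^5*x^2 + s^5*x + 5*s^4*x^2 + s^4*x + 31*s^3*x^4 + 5*s^3*x^3 + 6*s^3*x^2 + 30*s^2*x^5 + 55*s^2*x^4 + 5*s^2*x^3 + 54*s*x^5 + 24*s*x^4 + 24*x^5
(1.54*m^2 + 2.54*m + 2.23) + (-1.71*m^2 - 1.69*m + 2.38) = -0.17*m^2 + 0.85*m + 4.61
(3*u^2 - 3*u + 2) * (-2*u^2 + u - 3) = -6*u^4 + 9*u^3 - 16*u^2 + 11*u - 6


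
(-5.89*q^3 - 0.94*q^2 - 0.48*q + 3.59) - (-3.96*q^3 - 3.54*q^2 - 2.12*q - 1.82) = -1.93*q^3 + 2.6*q^2 + 1.64*q + 5.41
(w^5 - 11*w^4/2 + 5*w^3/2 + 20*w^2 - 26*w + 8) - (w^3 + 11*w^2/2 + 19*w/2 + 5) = w^5 - 11*w^4/2 + 3*w^3/2 + 29*w^2/2 - 71*w/2 + 3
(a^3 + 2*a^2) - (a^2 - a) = a^3 + a^2 + a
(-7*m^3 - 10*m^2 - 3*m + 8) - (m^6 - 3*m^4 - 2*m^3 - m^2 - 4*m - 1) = -m^6 + 3*m^4 - 5*m^3 - 9*m^2 + m + 9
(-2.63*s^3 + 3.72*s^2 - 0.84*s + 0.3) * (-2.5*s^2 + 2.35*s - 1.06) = 6.575*s^5 - 15.4805*s^4 + 13.6298*s^3 - 6.6672*s^2 + 1.5954*s - 0.318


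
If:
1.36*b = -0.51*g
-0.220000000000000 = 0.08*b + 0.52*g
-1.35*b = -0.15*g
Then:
No Solution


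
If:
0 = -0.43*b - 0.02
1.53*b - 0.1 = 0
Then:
No Solution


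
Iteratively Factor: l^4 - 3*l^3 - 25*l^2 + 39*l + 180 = (l + 3)*(l^3 - 6*l^2 - 7*l + 60) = (l + 3)^2*(l^2 - 9*l + 20) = (l - 5)*(l + 3)^2*(l - 4)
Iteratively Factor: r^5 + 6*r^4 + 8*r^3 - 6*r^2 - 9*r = (r + 1)*(r^4 + 5*r^3 + 3*r^2 - 9*r) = r*(r + 1)*(r^3 + 5*r^2 + 3*r - 9) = r*(r - 1)*(r + 1)*(r^2 + 6*r + 9) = r*(r - 1)*(r + 1)*(r + 3)*(r + 3)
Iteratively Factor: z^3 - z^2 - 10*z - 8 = (z + 2)*(z^2 - 3*z - 4) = (z - 4)*(z + 2)*(z + 1)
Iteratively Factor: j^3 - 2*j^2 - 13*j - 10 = (j + 1)*(j^2 - 3*j - 10) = (j + 1)*(j + 2)*(j - 5)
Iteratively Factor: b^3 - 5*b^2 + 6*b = (b - 3)*(b^2 - 2*b) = b*(b - 3)*(b - 2)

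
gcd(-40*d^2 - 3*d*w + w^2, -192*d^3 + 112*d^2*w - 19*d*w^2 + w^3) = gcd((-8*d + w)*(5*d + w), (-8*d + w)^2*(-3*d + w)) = -8*d + w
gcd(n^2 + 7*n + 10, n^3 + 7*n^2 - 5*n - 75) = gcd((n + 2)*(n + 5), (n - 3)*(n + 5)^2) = n + 5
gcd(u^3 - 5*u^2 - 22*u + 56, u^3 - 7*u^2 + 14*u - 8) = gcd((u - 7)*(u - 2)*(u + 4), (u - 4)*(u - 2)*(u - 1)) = u - 2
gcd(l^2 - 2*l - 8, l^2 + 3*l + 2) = l + 2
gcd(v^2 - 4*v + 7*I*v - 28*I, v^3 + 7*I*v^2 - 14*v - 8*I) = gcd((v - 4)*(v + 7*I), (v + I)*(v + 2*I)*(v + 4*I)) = 1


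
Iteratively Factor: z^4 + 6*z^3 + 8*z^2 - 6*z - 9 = (z - 1)*(z^3 + 7*z^2 + 15*z + 9) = (z - 1)*(z + 1)*(z^2 + 6*z + 9) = (z - 1)*(z + 1)*(z + 3)*(z + 3)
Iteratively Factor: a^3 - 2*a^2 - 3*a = (a - 3)*(a^2 + a) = (a - 3)*(a + 1)*(a)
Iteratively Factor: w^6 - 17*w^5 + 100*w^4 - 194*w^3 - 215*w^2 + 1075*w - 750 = (w - 5)*(w^5 - 12*w^4 + 40*w^3 + 6*w^2 - 185*w + 150) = (w - 5)^2*(w^4 - 7*w^3 + 5*w^2 + 31*w - 30) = (w - 5)^2*(w + 2)*(w^3 - 9*w^2 + 23*w - 15) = (w - 5)^2*(w - 1)*(w + 2)*(w^2 - 8*w + 15) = (w - 5)^2*(w - 3)*(w - 1)*(w + 2)*(w - 5)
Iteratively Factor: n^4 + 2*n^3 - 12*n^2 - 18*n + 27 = (n - 1)*(n^3 + 3*n^2 - 9*n - 27) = (n - 1)*(n + 3)*(n^2 - 9) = (n - 3)*(n - 1)*(n + 3)*(n + 3)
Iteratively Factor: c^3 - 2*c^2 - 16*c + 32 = (c - 4)*(c^2 + 2*c - 8) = (c - 4)*(c - 2)*(c + 4)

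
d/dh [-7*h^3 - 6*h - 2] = -21*h^2 - 6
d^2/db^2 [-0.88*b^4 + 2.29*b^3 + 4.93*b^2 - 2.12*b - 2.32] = -10.56*b^2 + 13.74*b + 9.86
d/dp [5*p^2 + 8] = 10*p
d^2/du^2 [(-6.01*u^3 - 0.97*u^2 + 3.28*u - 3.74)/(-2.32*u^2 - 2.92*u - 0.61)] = (-5.6843418860808e-14*u^5 - 1.70530256582424e-13*u^4 + 37.0257439999999*u^3 + 176.774664*u^2 + 193.286598*u + 65.598322)/(12.487168*u^6 + 47.149824*u^5 + 69.193536*u^4 + 49.691392*u^3 + 18.193128*u^2 + 3.259596*u + 0.226981)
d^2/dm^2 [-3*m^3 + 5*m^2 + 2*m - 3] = 10 - 18*m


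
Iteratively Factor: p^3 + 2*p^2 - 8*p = (p + 4)*(p^2 - 2*p) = (p - 2)*(p + 4)*(p)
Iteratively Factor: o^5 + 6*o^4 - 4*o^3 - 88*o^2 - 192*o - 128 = (o + 2)*(o^4 + 4*o^3 - 12*o^2 - 64*o - 64) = (o + 2)*(o + 4)*(o^3 - 12*o - 16) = (o + 2)^2*(o + 4)*(o^2 - 2*o - 8) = (o - 4)*(o + 2)^2*(o + 4)*(o + 2)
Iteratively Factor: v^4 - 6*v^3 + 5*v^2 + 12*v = (v)*(v^3 - 6*v^2 + 5*v + 12) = v*(v - 3)*(v^2 - 3*v - 4) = v*(v - 3)*(v + 1)*(v - 4)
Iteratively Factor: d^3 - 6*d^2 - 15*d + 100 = (d - 5)*(d^2 - d - 20) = (d - 5)^2*(d + 4)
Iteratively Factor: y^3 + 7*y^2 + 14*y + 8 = (y + 2)*(y^2 + 5*y + 4) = (y + 2)*(y + 4)*(y + 1)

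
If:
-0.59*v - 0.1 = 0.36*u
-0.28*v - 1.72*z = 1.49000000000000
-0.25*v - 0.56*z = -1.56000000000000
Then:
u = -21.38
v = 12.88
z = -2.96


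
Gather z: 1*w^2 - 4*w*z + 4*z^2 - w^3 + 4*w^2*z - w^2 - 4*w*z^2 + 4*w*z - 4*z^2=-w^3 + 4*w^2*z - 4*w*z^2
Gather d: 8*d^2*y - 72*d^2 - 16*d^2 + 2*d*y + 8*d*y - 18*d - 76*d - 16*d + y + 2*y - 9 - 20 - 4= d^2*(8*y - 88) + d*(10*y - 110) + 3*y - 33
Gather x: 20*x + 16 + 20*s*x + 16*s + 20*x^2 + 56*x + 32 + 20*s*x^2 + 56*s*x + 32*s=48*s + x^2*(20*s + 20) + x*(76*s + 76) + 48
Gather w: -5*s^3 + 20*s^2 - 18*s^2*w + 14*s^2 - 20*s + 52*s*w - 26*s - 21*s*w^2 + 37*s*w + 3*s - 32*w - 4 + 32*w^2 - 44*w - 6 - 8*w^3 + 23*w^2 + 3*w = -5*s^3 + 34*s^2 - 43*s - 8*w^3 + w^2*(55 - 21*s) + w*(-18*s^2 + 89*s - 73) - 10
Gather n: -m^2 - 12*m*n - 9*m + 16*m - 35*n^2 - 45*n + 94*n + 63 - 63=-m^2 + 7*m - 35*n^2 + n*(49 - 12*m)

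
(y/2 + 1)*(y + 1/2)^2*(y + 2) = y^4/2 + 5*y^3/2 + 33*y^2/8 + 5*y/2 + 1/2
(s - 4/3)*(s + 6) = s^2 + 14*s/3 - 8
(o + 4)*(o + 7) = o^2 + 11*o + 28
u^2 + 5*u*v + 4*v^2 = (u + v)*(u + 4*v)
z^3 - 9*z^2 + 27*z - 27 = (z - 3)^3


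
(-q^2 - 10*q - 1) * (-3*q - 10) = 3*q^3 + 40*q^2 + 103*q + 10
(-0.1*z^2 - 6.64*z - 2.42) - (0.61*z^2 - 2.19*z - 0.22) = -0.71*z^2 - 4.45*z - 2.2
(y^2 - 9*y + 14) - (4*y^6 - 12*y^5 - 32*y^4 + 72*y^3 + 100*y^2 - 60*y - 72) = -4*y^6 + 12*y^5 + 32*y^4 - 72*y^3 - 99*y^2 + 51*y + 86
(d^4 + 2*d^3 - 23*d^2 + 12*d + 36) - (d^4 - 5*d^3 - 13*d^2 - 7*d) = 7*d^3 - 10*d^2 + 19*d + 36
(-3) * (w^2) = -3*w^2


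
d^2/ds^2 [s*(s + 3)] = 2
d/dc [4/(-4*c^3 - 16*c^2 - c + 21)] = 4*(12*c^2 + 32*c + 1)/(4*c^3 + 16*c^2 + c - 21)^2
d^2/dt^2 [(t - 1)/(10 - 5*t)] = -2/(5*(t - 2)^3)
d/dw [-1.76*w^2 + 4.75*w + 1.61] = 4.75 - 3.52*w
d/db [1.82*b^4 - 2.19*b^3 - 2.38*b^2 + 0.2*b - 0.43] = 7.28*b^3 - 6.57*b^2 - 4.76*b + 0.2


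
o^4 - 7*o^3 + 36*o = o*(o - 6)*(o - 3)*(o + 2)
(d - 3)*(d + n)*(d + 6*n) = d^3 + 7*d^2*n - 3*d^2 + 6*d*n^2 - 21*d*n - 18*n^2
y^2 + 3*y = y*(y + 3)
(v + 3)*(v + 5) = v^2 + 8*v + 15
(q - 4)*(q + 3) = q^2 - q - 12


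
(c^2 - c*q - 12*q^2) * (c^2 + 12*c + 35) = c^4 - c^3*q + 12*c^3 - 12*c^2*q^2 - 12*c^2*q + 35*c^2 - 144*c*q^2 - 35*c*q - 420*q^2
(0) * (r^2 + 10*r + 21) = 0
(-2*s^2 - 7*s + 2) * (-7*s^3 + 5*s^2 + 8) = 14*s^5 + 39*s^4 - 49*s^3 - 6*s^2 - 56*s + 16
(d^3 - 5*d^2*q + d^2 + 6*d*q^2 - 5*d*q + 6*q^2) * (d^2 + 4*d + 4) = d^5 - 5*d^4*q + 5*d^4 + 6*d^3*q^2 - 25*d^3*q + 8*d^3 + 30*d^2*q^2 - 40*d^2*q + 4*d^2 + 48*d*q^2 - 20*d*q + 24*q^2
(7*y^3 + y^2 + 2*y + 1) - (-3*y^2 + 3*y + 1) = 7*y^3 + 4*y^2 - y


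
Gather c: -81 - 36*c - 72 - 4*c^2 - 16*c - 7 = -4*c^2 - 52*c - 160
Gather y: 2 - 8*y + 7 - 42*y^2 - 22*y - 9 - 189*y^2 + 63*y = -231*y^2 + 33*y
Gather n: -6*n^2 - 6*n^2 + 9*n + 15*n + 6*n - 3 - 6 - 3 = -12*n^2 + 30*n - 12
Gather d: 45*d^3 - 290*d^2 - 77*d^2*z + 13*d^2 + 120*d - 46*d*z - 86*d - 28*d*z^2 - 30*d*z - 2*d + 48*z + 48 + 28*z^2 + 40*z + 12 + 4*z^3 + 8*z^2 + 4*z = 45*d^3 + d^2*(-77*z - 277) + d*(-28*z^2 - 76*z + 32) + 4*z^3 + 36*z^2 + 92*z + 60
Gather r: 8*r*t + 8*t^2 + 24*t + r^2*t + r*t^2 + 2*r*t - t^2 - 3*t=r^2*t + r*(t^2 + 10*t) + 7*t^2 + 21*t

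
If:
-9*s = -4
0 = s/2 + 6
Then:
No Solution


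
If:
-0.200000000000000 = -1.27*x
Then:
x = 0.16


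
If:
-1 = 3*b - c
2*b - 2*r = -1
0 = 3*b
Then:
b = 0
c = 1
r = 1/2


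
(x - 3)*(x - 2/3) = x^2 - 11*x/3 + 2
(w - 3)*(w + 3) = w^2 - 9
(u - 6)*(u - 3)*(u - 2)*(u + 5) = u^4 - 6*u^3 - 19*u^2 + 144*u - 180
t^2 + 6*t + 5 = (t + 1)*(t + 5)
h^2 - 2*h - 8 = (h - 4)*(h + 2)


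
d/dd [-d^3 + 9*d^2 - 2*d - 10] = -3*d^2 + 18*d - 2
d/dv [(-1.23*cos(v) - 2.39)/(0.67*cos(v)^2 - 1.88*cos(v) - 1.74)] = (-0.8241*cos(v)^2 - 3.2026*cos(v) + 2.353)*sin(v)/(0.4489*cos(v)^4 - 2.5192*cos(v)^3 + 1.2028*cos(v)^2 + 6.5424*cos(v) + 3.0276)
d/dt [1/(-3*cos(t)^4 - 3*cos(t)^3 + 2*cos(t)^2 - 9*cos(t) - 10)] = (-12*cos(t)^3 - 9*cos(t)^2 + 4*cos(t) - 9)*sin(t)/(3*cos(t)^4 + 3*cos(t)^3 - 2*cos(t)^2 + 9*cos(t) + 10)^2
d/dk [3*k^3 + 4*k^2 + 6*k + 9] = 9*k^2 + 8*k + 6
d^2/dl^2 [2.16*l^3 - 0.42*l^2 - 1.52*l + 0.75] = 12.96*l - 0.84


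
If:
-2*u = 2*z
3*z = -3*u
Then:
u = -z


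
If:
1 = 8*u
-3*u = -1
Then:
No Solution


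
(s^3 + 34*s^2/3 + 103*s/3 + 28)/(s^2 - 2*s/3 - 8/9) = 3*(3*s^3 + 34*s^2 + 103*s + 84)/(9*s^2 - 6*s - 8)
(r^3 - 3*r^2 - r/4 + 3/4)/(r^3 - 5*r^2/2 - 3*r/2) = (r - 1/2)/r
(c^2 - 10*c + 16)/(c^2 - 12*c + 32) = (c - 2)/(c - 4)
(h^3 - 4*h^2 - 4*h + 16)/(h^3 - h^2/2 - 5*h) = 2*(h^2 - 6*h + 8)/(h*(2*h - 5))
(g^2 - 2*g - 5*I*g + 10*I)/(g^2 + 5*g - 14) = (g - 5*I)/(g + 7)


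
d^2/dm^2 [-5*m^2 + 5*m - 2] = -10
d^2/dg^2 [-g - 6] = 0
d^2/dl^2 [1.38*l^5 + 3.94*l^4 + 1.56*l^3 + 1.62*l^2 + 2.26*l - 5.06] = 27.6*l^3 + 47.28*l^2 + 9.36*l + 3.24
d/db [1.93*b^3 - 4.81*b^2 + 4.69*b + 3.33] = 5.79*b^2 - 9.62*b + 4.69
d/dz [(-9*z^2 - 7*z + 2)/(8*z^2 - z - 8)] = (65*z^2 + 112*z + 58)/(64*z^4 - 16*z^3 - 127*z^2 + 16*z + 64)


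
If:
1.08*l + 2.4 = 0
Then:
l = -2.22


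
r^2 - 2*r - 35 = (r - 7)*(r + 5)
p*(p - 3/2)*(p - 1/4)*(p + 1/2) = p^4 - 5*p^3/4 - p^2/2 + 3*p/16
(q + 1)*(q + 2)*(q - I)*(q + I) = q^4 + 3*q^3 + 3*q^2 + 3*q + 2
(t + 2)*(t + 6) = t^2 + 8*t + 12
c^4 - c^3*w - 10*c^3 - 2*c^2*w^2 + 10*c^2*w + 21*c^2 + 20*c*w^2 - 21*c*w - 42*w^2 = (c - 7)*(c - 3)*(c - 2*w)*(c + w)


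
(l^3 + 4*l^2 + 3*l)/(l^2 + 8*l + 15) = l*(l + 1)/(l + 5)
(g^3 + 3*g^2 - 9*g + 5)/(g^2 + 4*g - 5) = g - 1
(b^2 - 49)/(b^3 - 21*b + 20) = (b^2 - 49)/(b^3 - 21*b + 20)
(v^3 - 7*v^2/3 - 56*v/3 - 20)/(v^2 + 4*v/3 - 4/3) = (3*v^2 - 13*v - 30)/(3*v - 2)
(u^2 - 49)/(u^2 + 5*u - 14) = (u - 7)/(u - 2)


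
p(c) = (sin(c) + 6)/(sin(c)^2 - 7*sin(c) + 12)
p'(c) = (-2*sin(c)*cos(c) + 7*cos(c))*(sin(c) + 6)/(sin(c)^2 - 7*sin(c) + 12)^2 + cos(c)/(sin(c)^2 - 7*sin(c) + 12) = (-12*sin(c) + cos(c)^2 + 53)*cos(c)/(sin(c)^2 - 7*sin(c) + 12)^2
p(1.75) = 1.15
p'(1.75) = -0.20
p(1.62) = 1.17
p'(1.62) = -0.06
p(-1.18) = 0.26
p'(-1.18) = 0.07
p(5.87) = 0.37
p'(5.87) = 0.24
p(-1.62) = 0.25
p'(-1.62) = -0.01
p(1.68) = 1.16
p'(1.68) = -0.12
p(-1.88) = 0.26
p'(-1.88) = -0.05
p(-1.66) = 0.25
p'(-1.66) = -0.01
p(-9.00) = 0.37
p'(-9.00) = -0.24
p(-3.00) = 0.45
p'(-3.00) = -0.33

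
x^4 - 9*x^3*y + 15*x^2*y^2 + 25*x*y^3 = x*(x - 5*y)^2*(x + y)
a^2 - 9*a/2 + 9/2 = (a - 3)*(a - 3/2)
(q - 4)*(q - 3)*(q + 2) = q^3 - 5*q^2 - 2*q + 24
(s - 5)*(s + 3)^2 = s^3 + s^2 - 21*s - 45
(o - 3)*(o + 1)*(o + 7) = o^3 + 5*o^2 - 17*o - 21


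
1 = 1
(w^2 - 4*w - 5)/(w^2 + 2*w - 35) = (w + 1)/(w + 7)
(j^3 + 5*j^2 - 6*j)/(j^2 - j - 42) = j*(j - 1)/(j - 7)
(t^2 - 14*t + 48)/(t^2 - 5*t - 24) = (t - 6)/(t + 3)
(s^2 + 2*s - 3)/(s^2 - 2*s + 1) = (s + 3)/(s - 1)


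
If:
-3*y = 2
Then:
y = -2/3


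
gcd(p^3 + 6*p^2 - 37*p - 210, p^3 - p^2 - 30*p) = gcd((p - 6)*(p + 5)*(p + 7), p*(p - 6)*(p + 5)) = p^2 - p - 30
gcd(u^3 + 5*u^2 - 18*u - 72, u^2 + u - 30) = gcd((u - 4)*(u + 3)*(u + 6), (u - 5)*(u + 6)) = u + 6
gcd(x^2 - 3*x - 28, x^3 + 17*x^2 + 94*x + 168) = x + 4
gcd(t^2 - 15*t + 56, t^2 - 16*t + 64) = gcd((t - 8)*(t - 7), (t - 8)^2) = t - 8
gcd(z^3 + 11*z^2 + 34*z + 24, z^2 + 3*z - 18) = z + 6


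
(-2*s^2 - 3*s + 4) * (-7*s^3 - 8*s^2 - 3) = 14*s^5 + 37*s^4 - 4*s^3 - 26*s^2 + 9*s - 12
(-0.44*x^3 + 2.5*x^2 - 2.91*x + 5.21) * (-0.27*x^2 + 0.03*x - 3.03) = 0.1188*x^5 - 0.6882*x^4 + 2.1939*x^3 - 9.069*x^2 + 8.9736*x - 15.7863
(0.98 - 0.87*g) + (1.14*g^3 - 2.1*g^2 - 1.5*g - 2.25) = 1.14*g^3 - 2.1*g^2 - 2.37*g - 1.27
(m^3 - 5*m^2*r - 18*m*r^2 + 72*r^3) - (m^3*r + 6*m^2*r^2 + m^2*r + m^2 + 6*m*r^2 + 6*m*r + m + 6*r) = -m^3*r + m^3 - 6*m^2*r^2 - 6*m^2*r - m^2 - 24*m*r^2 - 6*m*r - m + 72*r^3 - 6*r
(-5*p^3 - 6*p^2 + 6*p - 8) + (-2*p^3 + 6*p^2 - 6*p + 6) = -7*p^3 - 2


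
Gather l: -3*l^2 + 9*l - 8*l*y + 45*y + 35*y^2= -3*l^2 + l*(9 - 8*y) + 35*y^2 + 45*y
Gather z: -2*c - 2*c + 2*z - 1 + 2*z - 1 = -4*c + 4*z - 2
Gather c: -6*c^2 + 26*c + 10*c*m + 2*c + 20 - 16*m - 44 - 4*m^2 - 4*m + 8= -6*c^2 + c*(10*m + 28) - 4*m^2 - 20*m - 16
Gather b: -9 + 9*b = 9*b - 9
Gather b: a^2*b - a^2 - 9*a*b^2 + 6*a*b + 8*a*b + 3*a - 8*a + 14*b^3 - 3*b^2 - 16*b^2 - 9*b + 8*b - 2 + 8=-a^2 - 5*a + 14*b^3 + b^2*(-9*a - 19) + b*(a^2 + 14*a - 1) + 6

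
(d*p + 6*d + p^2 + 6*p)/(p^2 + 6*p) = (d + p)/p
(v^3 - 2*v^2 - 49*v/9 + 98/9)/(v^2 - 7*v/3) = v + 1/3 - 14/(3*v)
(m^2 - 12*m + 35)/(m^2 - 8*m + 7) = (m - 5)/(m - 1)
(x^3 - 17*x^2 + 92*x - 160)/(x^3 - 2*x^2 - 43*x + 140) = (x - 8)/(x + 7)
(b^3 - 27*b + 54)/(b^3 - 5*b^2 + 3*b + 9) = (b + 6)/(b + 1)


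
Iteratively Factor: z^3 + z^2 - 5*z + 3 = (z - 1)*(z^2 + 2*z - 3) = (z - 1)^2*(z + 3)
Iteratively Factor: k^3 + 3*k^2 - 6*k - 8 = (k + 1)*(k^2 + 2*k - 8) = (k - 2)*(k + 1)*(k + 4)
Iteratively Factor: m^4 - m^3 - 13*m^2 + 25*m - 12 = (m - 3)*(m^3 + 2*m^2 - 7*m + 4) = (m - 3)*(m - 1)*(m^2 + 3*m - 4) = (m - 3)*(m - 1)^2*(m + 4)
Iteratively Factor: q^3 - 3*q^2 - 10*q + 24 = (q - 4)*(q^2 + q - 6) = (q - 4)*(q + 3)*(q - 2)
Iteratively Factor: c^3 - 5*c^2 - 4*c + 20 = (c + 2)*(c^2 - 7*c + 10) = (c - 5)*(c + 2)*(c - 2)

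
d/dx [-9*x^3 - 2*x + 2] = -27*x^2 - 2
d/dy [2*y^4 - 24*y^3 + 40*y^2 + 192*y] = 8*y^3 - 72*y^2 + 80*y + 192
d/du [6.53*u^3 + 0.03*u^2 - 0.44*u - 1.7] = 19.59*u^2 + 0.06*u - 0.44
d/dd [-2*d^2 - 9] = -4*d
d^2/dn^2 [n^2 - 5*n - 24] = 2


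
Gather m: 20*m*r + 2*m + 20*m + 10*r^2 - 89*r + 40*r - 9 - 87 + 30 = m*(20*r + 22) + 10*r^2 - 49*r - 66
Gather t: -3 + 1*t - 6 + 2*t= 3*t - 9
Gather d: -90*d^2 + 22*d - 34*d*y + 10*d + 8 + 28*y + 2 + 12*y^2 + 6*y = -90*d^2 + d*(32 - 34*y) + 12*y^2 + 34*y + 10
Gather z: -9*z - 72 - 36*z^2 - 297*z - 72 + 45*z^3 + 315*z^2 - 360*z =45*z^3 + 279*z^2 - 666*z - 144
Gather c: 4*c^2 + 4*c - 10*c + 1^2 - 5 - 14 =4*c^2 - 6*c - 18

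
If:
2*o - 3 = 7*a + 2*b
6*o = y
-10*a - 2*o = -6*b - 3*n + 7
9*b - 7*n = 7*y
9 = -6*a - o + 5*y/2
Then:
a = -2774/4787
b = 4417/4787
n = -5652/4787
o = 3777/9574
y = 11331/4787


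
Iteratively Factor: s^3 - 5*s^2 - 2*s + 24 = (s - 3)*(s^2 - 2*s - 8) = (s - 4)*(s - 3)*(s + 2)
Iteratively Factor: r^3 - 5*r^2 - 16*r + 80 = (r - 4)*(r^2 - r - 20) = (r - 4)*(r + 4)*(r - 5)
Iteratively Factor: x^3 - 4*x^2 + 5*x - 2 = (x - 1)*(x^2 - 3*x + 2) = (x - 1)^2*(x - 2)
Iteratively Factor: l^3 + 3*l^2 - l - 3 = (l - 1)*(l^2 + 4*l + 3) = (l - 1)*(l + 3)*(l + 1)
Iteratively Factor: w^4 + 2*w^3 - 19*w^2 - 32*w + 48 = (w - 1)*(w^3 + 3*w^2 - 16*w - 48) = (w - 1)*(w + 4)*(w^2 - w - 12) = (w - 4)*(w - 1)*(w + 4)*(w + 3)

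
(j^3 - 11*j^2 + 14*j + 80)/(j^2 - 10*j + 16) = (j^2 - 3*j - 10)/(j - 2)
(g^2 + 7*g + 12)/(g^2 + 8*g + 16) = (g + 3)/(g + 4)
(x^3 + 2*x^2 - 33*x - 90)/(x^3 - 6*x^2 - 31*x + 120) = (x^2 - 3*x - 18)/(x^2 - 11*x + 24)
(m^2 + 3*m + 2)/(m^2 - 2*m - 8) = (m + 1)/(m - 4)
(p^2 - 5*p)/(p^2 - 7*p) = (p - 5)/(p - 7)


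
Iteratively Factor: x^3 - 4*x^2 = (x)*(x^2 - 4*x) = x*(x - 4)*(x)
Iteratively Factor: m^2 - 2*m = (m)*(m - 2)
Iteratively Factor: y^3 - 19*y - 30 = (y + 2)*(y^2 - 2*y - 15) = (y - 5)*(y + 2)*(y + 3)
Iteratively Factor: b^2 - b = (b)*(b - 1)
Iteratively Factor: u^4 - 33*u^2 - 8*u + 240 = (u - 3)*(u^3 + 3*u^2 - 24*u - 80) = (u - 3)*(u + 4)*(u^2 - u - 20) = (u - 3)*(u + 4)^2*(u - 5)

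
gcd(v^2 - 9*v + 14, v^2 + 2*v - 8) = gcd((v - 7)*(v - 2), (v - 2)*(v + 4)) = v - 2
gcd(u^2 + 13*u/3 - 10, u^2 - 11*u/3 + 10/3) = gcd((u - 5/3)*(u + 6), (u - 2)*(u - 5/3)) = u - 5/3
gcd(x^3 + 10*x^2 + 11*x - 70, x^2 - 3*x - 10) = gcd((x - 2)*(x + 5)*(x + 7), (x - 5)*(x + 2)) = 1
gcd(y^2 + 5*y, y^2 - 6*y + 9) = 1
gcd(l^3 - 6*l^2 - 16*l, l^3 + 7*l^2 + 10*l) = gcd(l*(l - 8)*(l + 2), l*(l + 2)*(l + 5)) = l^2 + 2*l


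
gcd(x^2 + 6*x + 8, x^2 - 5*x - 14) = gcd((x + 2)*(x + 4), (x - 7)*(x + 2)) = x + 2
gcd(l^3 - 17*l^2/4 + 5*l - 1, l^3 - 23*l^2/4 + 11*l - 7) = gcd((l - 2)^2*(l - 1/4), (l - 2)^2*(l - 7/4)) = l^2 - 4*l + 4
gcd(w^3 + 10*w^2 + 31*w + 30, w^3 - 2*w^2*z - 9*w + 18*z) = w + 3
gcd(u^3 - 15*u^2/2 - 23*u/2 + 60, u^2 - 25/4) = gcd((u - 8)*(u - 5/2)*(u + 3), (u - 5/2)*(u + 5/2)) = u - 5/2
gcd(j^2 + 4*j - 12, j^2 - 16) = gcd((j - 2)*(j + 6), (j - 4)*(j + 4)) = 1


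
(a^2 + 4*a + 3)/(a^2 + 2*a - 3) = (a + 1)/(a - 1)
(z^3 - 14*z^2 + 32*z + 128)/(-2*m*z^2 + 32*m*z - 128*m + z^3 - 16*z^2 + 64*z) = (z + 2)/(-2*m + z)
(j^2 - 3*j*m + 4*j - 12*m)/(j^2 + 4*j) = (j - 3*m)/j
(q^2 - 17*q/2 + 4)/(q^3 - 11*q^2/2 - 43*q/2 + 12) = 1/(q + 3)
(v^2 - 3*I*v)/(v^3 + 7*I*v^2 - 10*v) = (v - 3*I)/(v^2 + 7*I*v - 10)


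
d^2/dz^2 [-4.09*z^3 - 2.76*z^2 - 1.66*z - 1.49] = -24.54*z - 5.52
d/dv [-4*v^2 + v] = 1 - 8*v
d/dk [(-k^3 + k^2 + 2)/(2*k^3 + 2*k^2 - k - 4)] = (-4*k^4 + 2*k^3 - k^2 - 16*k + 2)/(4*k^6 + 8*k^5 - 20*k^3 - 15*k^2 + 8*k + 16)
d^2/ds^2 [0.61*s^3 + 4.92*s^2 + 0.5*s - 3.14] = 3.66*s + 9.84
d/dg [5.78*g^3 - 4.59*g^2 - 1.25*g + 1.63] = 17.34*g^2 - 9.18*g - 1.25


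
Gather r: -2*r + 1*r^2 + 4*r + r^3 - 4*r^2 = r^3 - 3*r^2 + 2*r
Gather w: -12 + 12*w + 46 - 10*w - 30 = 2*w + 4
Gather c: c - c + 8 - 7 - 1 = 0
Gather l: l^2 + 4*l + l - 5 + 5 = l^2 + 5*l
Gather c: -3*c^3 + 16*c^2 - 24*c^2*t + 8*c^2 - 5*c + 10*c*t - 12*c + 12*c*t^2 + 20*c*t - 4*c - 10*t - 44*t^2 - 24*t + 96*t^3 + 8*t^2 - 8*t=-3*c^3 + c^2*(24 - 24*t) + c*(12*t^2 + 30*t - 21) + 96*t^3 - 36*t^2 - 42*t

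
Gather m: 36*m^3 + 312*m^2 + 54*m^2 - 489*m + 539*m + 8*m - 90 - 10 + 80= 36*m^3 + 366*m^2 + 58*m - 20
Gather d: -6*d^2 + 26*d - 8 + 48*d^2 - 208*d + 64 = 42*d^2 - 182*d + 56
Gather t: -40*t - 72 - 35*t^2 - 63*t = -35*t^2 - 103*t - 72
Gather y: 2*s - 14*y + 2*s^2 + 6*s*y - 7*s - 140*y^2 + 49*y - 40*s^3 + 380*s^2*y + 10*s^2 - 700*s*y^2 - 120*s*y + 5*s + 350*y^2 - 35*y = -40*s^3 + 12*s^2 + y^2*(210 - 700*s) + y*(380*s^2 - 114*s)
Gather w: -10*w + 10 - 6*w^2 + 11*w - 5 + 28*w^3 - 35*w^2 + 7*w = 28*w^3 - 41*w^2 + 8*w + 5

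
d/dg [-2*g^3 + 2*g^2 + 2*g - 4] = -6*g^2 + 4*g + 2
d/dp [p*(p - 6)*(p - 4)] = 3*p^2 - 20*p + 24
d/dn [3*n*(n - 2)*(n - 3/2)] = 9*n^2 - 21*n + 9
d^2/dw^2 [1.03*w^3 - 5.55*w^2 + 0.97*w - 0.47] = 6.18*w - 11.1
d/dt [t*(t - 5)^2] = (t - 5)*(3*t - 5)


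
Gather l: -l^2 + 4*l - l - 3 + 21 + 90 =-l^2 + 3*l + 108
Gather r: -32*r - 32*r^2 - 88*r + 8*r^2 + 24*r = -24*r^2 - 96*r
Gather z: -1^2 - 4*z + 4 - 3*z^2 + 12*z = -3*z^2 + 8*z + 3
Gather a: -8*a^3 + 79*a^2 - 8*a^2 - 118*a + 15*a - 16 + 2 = -8*a^3 + 71*a^2 - 103*a - 14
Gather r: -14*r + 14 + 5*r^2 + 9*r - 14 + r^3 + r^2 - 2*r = r^3 + 6*r^2 - 7*r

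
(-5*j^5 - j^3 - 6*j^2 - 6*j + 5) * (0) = 0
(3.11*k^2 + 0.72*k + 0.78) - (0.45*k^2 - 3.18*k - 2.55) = 2.66*k^2 + 3.9*k + 3.33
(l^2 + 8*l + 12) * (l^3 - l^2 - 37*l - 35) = l^5 + 7*l^4 - 33*l^3 - 343*l^2 - 724*l - 420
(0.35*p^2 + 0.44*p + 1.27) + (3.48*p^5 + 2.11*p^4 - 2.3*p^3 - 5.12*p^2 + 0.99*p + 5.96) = 3.48*p^5 + 2.11*p^4 - 2.3*p^3 - 4.77*p^2 + 1.43*p + 7.23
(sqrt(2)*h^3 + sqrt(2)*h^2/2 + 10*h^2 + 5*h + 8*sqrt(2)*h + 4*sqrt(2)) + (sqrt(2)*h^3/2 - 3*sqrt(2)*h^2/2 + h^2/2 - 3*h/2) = 3*sqrt(2)*h^3/2 - sqrt(2)*h^2 + 21*h^2/2 + 7*h/2 + 8*sqrt(2)*h + 4*sqrt(2)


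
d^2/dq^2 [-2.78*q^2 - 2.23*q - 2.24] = -5.56000000000000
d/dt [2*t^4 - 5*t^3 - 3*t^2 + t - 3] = 8*t^3 - 15*t^2 - 6*t + 1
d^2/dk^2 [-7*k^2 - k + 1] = -14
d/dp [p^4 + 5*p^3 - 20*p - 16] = 4*p^3 + 15*p^2 - 20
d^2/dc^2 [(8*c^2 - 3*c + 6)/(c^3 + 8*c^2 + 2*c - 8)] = 2*(8*c^6 - 9*c^5 - 84*c^4 + 518*c^3 + 2580*c^2 - 144*c + 872)/(c^9 + 24*c^8 + 198*c^7 + 584*c^6 + 12*c^5 - 1536*c^4 - 568*c^3 + 1440*c^2 + 384*c - 512)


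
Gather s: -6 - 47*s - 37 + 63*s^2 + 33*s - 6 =63*s^2 - 14*s - 49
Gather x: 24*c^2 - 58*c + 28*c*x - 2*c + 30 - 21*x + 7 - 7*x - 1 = 24*c^2 - 60*c + x*(28*c - 28) + 36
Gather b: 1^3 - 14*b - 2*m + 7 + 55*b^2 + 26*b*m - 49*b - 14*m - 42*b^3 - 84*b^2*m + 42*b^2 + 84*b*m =-42*b^3 + b^2*(97 - 84*m) + b*(110*m - 63) - 16*m + 8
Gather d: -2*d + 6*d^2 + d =6*d^2 - d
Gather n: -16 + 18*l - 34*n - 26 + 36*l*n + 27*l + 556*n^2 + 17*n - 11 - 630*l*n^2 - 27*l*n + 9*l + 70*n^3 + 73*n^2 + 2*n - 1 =54*l + 70*n^3 + n^2*(629 - 630*l) + n*(9*l - 15) - 54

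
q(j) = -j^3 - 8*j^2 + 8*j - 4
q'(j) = -3*j^2 - 16*j + 8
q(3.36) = -105.37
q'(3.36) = -79.63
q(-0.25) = -6.48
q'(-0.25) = 11.81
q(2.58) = -53.78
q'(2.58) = -53.25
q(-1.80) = -38.49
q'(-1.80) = 27.08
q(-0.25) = -6.48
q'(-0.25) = 11.81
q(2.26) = -38.32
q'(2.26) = -43.48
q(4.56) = -228.69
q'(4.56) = -127.34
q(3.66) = -130.91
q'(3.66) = -90.75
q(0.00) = -4.00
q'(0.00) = 8.00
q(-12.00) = 476.00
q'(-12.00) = -232.00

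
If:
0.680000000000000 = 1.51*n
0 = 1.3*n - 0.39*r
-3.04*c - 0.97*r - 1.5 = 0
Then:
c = -0.97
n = 0.45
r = 1.50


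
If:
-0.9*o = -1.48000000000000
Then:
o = 1.64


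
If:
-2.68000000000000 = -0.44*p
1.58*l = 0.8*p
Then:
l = 3.08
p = 6.09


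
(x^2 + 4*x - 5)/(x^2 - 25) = (x - 1)/(x - 5)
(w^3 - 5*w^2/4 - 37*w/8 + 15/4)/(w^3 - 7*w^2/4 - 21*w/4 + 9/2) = (w - 5/2)/(w - 3)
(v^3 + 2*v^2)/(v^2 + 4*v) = v*(v + 2)/(v + 4)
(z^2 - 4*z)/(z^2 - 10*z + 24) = z/(z - 6)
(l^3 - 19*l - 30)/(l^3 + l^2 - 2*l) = (l^2 - 2*l - 15)/(l*(l - 1))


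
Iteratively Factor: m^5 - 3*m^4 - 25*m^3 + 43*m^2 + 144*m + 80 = (m + 1)*(m^4 - 4*m^3 - 21*m^2 + 64*m + 80) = (m - 5)*(m + 1)*(m^3 + m^2 - 16*m - 16) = (m - 5)*(m - 4)*(m + 1)*(m^2 + 5*m + 4) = (m - 5)*(m - 4)*(m + 1)*(m + 4)*(m + 1)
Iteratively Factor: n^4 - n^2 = (n - 1)*(n^3 + n^2) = n*(n - 1)*(n^2 + n) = n^2*(n - 1)*(n + 1)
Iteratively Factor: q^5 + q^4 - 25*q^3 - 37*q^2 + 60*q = (q + 4)*(q^4 - 3*q^3 - 13*q^2 + 15*q) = (q - 5)*(q + 4)*(q^3 + 2*q^2 - 3*q) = q*(q - 5)*(q + 4)*(q^2 + 2*q - 3) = q*(q - 5)*(q + 3)*(q + 4)*(q - 1)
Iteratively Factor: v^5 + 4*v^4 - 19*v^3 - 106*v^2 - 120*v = (v + 2)*(v^4 + 2*v^3 - 23*v^2 - 60*v) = (v - 5)*(v + 2)*(v^3 + 7*v^2 + 12*v) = (v - 5)*(v + 2)*(v + 3)*(v^2 + 4*v) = v*(v - 5)*(v + 2)*(v + 3)*(v + 4)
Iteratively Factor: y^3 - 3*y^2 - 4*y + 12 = (y - 3)*(y^2 - 4) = (y - 3)*(y + 2)*(y - 2)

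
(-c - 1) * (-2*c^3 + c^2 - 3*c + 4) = 2*c^4 + c^3 + 2*c^2 - c - 4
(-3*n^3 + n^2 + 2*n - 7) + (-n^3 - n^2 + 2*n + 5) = -4*n^3 + 4*n - 2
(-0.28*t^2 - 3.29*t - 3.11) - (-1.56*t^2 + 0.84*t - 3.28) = 1.28*t^2 - 4.13*t + 0.17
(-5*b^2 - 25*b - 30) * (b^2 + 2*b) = -5*b^4 - 35*b^3 - 80*b^2 - 60*b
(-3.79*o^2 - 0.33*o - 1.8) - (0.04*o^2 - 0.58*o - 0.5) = -3.83*o^2 + 0.25*o - 1.3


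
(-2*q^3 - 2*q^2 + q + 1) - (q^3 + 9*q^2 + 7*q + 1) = -3*q^3 - 11*q^2 - 6*q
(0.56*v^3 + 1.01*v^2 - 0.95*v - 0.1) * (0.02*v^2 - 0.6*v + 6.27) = 0.0112*v^5 - 0.3158*v^4 + 2.8862*v^3 + 6.9007*v^2 - 5.8965*v - 0.627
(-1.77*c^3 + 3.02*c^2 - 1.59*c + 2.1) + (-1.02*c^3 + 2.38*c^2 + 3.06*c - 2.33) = -2.79*c^3 + 5.4*c^2 + 1.47*c - 0.23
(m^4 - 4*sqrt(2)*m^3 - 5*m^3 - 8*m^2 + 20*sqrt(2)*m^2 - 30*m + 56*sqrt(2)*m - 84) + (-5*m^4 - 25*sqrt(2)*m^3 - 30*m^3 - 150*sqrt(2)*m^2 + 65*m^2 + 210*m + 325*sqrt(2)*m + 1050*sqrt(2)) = -4*m^4 - 29*sqrt(2)*m^3 - 35*m^3 - 130*sqrt(2)*m^2 + 57*m^2 + 180*m + 381*sqrt(2)*m - 84 + 1050*sqrt(2)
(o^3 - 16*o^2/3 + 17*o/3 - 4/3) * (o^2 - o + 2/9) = o^5 - 19*o^4/3 + 101*o^3/9 - 221*o^2/27 + 70*o/27 - 8/27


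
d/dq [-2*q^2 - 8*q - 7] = -4*q - 8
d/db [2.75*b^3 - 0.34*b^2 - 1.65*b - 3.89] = 8.25*b^2 - 0.68*b - 1.65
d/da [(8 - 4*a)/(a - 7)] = 20/(a - 7)^2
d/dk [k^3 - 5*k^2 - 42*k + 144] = 3*k^2 - 10*k - 42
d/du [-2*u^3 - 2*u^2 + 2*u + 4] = -6*u^2 - 4*u + 2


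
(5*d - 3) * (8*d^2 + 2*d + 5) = 40*d^3 - 14*d^2 + 19*d - 15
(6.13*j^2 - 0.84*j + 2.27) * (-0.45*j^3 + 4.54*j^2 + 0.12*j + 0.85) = -2.7585*j^5 + 28.2082*j^4 - 4.0995*j^3 + 15.4155*j^2 - 0.4416*j + 1.9295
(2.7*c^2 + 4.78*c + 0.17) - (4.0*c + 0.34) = 2.7*c^2 + 0.78*c - 0.17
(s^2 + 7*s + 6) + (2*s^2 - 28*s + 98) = 3*s^2 - 21*s + 104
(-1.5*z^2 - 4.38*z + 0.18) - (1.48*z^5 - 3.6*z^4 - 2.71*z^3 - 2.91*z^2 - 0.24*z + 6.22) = -1.48*z^5 + 3.6*z^4 + 2.71*z^3 + 1.41*z^2 - 4.14*z - 6.04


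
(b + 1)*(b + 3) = b^2 + 4*b + 3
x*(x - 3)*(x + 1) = x^3 - 2*x^2 - 3*x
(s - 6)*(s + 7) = s^2 + s - 42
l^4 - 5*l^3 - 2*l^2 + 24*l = l*(l - 4)*(l - 3)*(l + 2)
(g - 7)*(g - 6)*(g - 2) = g^3 - 15*g^2 + 68*g - 84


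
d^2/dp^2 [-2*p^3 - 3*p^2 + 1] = -12*p - 6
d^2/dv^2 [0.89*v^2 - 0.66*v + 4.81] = 1.78000000000000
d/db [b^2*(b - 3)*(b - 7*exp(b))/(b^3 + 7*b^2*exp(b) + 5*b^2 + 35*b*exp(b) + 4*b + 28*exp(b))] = b*(-b*(b - 3)*(b - 7*exp(b))*(7*b^2*exp(b) + 3*b^2 + 49*b*exp(b) + 10*b + 63*exp(b) + 4) + (-b*(b - 3)*(7*exp(b) - 1) + b*(b - 7*exp(b)) + 2*(b - 3)*(b - 7*exp(b)))*(b^3 + 7*b^2*exp(b) + 5*b^2 + 35*b*exp(b) + 4*b + 28*exp(b)))/(b^3 + 7*b^2*exp(b) + 5*b^2 + 35*b*exp(b) + 4*b + 28*exp(b))^2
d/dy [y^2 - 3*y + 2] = 2*y - 3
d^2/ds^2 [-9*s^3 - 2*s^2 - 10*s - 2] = -54*s - 4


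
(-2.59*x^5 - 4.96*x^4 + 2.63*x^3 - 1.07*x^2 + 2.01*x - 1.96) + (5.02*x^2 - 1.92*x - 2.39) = -2.59*x^5 - 4.96*x^4 + 2.63*x^3 + 3.95*x^2 + 0.0899999999999999*x - 4.35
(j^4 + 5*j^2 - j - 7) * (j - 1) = j^5 - j^4 + 5*j^3 - 6*j^2 - 6*j + 7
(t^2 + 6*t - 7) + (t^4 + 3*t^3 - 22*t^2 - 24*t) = t^4 + 3*t^3 - 21*t^2 - 18*t - 7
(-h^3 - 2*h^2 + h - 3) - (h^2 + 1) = -h^3 - 3*h^2 + h - 4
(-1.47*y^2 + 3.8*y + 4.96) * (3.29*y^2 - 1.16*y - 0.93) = -4.8363*y^4 + 14.2072*y^3 + 13.2775*y^2 - 9.2876*y - 4.6128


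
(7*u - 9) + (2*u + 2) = 9*u - 7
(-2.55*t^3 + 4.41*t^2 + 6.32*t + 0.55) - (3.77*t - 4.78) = -2.55*t^3 + 4.41*t^2 + 2.55*t + 5.33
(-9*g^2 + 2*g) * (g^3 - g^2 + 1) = -9*g^5 + 11*g^4 - 2*g^3 - 9*g^2 + 2*g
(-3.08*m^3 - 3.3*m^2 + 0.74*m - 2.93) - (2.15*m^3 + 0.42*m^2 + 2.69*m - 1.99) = -5.23*m^3 - 3.72*m^2 - 1.95*m - 0.94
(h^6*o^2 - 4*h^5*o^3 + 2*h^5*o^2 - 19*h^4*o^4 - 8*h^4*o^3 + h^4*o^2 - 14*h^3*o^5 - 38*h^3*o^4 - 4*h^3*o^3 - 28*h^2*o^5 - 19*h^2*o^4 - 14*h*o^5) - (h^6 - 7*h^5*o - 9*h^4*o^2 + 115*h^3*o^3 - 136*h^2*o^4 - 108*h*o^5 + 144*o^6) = h^6*o^2 - h^6 - 4*h^5*o^3 + 2*h^5*o^2 + 7*h^5*o - 19*h^4*o^4 - 8*h^4*o^3 + 10*h^4*o^2 - 14*h^3*o^5 - 38*h^3*o^4 - 119*h^3*o^3 - 28*h^2*o^5 + 117*h^2*o^4 + 94*h*o^5 - 144*o^6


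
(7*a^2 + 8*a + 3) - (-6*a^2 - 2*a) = 13*a^2 + 10*a + 3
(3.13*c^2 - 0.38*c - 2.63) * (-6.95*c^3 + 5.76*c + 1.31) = -21.7535*c^5 + 2.641*c^4 + 36.3073*c^3 + 1.9115*c^2 - 15.6466*c - 3.4453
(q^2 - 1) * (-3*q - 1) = -3*q^3 - q^2 + 3*q + 1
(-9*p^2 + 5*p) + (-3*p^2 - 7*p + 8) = -12*p^2 - 2*p + 8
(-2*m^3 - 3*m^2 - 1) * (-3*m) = 6*m^4 + 9*m^3 + 3*m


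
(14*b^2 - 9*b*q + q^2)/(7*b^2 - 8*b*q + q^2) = (-2*b + q)/(-b + q)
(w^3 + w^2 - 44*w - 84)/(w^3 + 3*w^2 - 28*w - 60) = (w - 7)/(w - 5)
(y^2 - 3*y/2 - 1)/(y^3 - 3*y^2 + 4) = (y + 1/2)/(y^2 - y - 2)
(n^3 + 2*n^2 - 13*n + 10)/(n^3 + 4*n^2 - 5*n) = (n - 2)/n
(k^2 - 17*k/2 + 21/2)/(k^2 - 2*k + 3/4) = 2*(k - 7)/(2*k - 1)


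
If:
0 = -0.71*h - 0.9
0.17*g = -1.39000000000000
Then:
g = -8.18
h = -1.27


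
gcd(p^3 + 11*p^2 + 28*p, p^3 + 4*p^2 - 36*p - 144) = p + 4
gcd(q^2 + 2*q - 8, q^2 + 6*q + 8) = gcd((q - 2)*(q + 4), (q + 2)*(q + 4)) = q + 4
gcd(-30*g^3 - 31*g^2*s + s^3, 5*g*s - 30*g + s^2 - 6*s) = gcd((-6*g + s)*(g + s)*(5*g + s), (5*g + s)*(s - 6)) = 5*g + s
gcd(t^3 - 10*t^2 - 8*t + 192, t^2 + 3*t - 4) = t + 4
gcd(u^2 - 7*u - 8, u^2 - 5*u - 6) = u + 1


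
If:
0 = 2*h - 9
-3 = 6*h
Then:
No Solution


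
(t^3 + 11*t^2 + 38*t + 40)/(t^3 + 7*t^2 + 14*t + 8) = (t + 5)/(t + 1)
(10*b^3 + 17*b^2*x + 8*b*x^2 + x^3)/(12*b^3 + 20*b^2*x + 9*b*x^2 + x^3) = (5*b + x)/(6*b + x)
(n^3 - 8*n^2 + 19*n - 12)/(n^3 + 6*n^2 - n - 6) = (n^2 - 7*n + 12)/(n^2 + 7*n + 6)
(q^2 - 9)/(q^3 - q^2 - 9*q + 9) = 1/(q - 1)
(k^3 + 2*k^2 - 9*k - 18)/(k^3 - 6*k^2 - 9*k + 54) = (k + 2)/(k - 6)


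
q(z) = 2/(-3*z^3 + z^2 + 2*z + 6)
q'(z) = 2*(9*z^2 - 2*z - 2)/(-3*z^3 + z^2 + 2*z + 6)^2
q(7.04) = -0.00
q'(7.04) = 0.00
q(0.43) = 0.29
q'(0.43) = -0.05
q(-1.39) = 0.15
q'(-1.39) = 0.21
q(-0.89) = 0.28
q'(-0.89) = 0.27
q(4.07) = -0.01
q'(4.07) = 0.01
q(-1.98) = 0.07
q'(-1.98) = 0.09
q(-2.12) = 0.06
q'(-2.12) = 0.07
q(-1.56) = 0.12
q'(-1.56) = 0.17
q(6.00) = 0.00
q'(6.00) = 0.00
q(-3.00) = 0.02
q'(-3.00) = 0.02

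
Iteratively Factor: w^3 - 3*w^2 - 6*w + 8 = (w + 2)*(w^2 - 5*w + 4) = (w - 4)*(w + 2)*(w - 1)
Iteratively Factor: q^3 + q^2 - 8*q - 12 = (q + 2)*(q^2 - q - 6) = (q - 3)*(q + 2)*(q + 2)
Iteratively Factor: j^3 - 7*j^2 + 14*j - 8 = (j - 4)*(j^2 - 3*j + 2) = (j - 4)*(j - 2)*(j - 1)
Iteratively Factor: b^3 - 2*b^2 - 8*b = (b)*(b^2 - 2*b - 8) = b*(b + 2)*(b - 4)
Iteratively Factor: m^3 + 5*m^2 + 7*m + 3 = (m + 1)*(m^2 + 4*m + 3) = (m + 1)*(m + 3)*(m + 1)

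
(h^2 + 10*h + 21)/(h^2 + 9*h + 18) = (h + 7)/(h + 6)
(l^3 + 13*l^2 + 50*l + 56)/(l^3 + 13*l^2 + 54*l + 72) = (l^2 + 9*l + 14)/(l^2 + 9*l + 18)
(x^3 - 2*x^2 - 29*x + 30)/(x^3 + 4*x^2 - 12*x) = (x^3 - 2*x^2 - 29*x + 30)/(x*(x^2 + 4*x - 12))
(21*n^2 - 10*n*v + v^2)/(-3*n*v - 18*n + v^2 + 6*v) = (-7*n + v)/(v + 6)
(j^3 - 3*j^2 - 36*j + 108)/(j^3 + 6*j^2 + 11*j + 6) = (j^3 - 3*j^2 - 36*j + 108)/(j^3 + 6*j^2 + 11*j + 6)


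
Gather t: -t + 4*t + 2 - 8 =3*t - 6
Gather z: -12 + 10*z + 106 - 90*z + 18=112 - 80*z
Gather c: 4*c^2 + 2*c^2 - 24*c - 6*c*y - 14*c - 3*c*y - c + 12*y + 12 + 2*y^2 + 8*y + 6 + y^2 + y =6*c^2 + c*(-9*y - 39) + 3*y^2 + 21*y + 18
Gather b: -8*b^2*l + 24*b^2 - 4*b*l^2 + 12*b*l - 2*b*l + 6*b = b^2*(24 - 8*l) + b*(-4*l^2 + 10*l + 6)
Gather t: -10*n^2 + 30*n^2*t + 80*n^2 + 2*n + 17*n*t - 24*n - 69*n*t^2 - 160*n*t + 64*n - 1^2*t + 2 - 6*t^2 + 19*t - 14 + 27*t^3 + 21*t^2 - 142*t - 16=70*n^2 + 42*n + 27*t^3 + t^2*(15 - 69*n) + t*(30*n^2 - 143*n - 124) - 28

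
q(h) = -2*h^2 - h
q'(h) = -4*h - 1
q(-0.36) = 0.10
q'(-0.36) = 0.44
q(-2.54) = -10.36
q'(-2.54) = 9.16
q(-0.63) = -0.16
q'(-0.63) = 1.52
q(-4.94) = -43.87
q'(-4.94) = 18.76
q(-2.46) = -9.64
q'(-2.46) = 8.84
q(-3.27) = -18.12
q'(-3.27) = 12.08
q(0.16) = -0.21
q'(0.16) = -1.64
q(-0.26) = 0.12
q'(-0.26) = 0.04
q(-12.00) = -276.00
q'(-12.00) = 47.00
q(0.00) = 0.00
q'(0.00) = -1.00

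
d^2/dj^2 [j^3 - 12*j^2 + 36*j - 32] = 6*j - 24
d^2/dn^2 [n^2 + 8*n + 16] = 2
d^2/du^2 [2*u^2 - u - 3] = 4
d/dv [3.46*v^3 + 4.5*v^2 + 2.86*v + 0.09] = 10.38*v^2 + 9.0*v + 2.86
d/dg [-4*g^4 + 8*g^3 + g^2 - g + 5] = -16*g^3 + 24*g^2 + 2*g - 1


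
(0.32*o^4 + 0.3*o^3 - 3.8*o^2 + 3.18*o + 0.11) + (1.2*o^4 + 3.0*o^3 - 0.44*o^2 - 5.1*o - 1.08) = 1.52*o^4 + 3.3*o^3 - 4.24*o^2 - 1.92*o - 0.97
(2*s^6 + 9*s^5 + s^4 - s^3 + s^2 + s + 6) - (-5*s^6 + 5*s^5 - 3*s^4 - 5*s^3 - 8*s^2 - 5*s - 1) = 7*s^6 + 4*s^5 + 4*s^4 + 4*s^3 + 9*s^2 + 6*s + 7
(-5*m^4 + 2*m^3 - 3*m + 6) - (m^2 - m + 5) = -5*m^4 + 2*m^3 - m^2 - 2*m + 1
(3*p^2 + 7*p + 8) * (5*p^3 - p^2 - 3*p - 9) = 15*p^5 + 32*p^4 + 24*p^3 - 56*p^2 - 87*p - 72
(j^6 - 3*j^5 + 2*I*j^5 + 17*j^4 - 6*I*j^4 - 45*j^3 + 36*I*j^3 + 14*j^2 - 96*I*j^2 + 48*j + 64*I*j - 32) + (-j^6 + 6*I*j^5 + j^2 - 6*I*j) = -3*j^5 + 8*I*j^5 + 17*j^4 - 6*I*j^4 - 45*j^3 + 36*I*j^3 + 15*j^2 - 96*I*j^2 + 48*j + 58*I*j - 32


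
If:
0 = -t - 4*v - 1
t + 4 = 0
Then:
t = -4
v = 3/4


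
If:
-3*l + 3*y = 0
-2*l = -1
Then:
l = 1/2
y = 1/2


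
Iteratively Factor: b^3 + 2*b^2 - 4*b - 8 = (b + 2)*(b^2 - 4) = (b - 2)*(b + 2)*(b + 2)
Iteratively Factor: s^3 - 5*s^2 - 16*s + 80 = (s - 4)*(s^2 - s - 20) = (s - 4)*(s + 4)*(s - 5)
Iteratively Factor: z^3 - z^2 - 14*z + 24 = (z - 2)*(z^2 + z - 12) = (z - 3)*(z - 2)*(z + 4)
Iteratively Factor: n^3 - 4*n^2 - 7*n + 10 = (n - 1)*(n^2 - 3*n - 10) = (n - 1)*(n + 2)*(n - 5)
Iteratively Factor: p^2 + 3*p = (p + 3)*(p)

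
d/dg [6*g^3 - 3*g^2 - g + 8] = 18*g^2 - 6*g - 1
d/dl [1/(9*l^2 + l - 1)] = (-18*l - 1)/(9*l^2 + l - 1)^2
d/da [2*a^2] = 4*a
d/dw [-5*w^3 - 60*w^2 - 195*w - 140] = -15*w^2 - 120*w - 195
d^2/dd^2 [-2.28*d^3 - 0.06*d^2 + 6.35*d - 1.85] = -13.68*d - 0.12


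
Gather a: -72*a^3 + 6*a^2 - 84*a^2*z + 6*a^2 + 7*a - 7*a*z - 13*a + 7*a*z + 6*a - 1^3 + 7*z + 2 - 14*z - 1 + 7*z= -72*a^3 + a^2*(12 - 84*z)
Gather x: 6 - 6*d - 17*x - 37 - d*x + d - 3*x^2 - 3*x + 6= -5*d - 3*x^2 + x*(-d - 20) - 25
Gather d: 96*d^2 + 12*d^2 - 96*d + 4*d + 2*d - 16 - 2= 108*d^2 - 90*d - 18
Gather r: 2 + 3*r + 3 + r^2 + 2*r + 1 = r^2 + 5*r + 6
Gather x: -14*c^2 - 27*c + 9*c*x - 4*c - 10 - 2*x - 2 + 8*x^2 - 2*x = -14*c^2 - 31*c + 8*x^2 + x*(9*c - 4) - 12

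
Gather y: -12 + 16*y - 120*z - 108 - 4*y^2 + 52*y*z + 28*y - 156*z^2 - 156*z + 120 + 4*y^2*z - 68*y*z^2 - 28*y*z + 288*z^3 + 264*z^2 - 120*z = y^2*(4*z - 4) + y*(-68*z^2 + 24*z + 44) + 288*z^3 + 108*z^2 - 396*z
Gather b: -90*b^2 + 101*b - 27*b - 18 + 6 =-90*b^2 + 74*b - 12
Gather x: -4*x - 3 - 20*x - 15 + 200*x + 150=176*x + 132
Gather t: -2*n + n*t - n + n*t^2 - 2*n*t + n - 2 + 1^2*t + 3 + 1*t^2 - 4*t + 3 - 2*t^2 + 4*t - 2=-2*n + t^2*(n - 1) + t*(1 - n) + 2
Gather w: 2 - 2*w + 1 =3 - 2*w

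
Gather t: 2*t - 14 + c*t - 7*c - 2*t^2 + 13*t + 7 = -7*c - 2*t^2 + t*(c + 15) - 7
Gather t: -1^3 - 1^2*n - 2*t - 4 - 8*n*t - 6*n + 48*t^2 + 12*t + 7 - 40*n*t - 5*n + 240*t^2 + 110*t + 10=-12*n + 288*t^2 + t*(120 - 48*n) + 12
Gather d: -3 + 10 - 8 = -1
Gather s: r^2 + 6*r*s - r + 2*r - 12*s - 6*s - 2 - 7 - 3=r^2 + r + s*(6*r - 18) - 12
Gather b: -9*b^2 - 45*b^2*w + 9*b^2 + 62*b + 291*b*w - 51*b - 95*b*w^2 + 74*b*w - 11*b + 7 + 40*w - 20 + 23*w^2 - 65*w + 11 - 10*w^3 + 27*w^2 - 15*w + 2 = -45*b^2*w + b*(-95*w^2 + 365*w) - 10*w^3 + 50*w^2 - 40*w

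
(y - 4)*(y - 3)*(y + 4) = y^3 - 3*y^2 - 16*y + 48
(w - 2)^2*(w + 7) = w^3 + 3*w^2 - 24*w + 28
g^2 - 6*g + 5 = (g - 5)*(g - 1)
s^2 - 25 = (s - 5)*(s + 5)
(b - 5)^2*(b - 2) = b^3 - 12*b^2 + 45*b - 50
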